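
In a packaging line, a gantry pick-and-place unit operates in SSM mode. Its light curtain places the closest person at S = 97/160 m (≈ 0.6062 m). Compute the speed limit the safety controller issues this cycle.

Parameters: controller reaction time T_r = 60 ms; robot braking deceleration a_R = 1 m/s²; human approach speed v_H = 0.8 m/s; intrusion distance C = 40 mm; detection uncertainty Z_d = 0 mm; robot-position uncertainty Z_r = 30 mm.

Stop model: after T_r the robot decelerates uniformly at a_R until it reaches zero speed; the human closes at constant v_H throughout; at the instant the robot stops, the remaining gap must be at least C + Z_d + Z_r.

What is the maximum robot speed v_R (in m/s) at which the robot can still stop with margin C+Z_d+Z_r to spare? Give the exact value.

at the boundary: (1/2)·v² + (43/50)·v + (-1953/4000) = 0
  disc = (43/50)² − 4·(1/2)·(-1953/4000) = 17161/10000 ; √disc = 131/100
  v_R = (−(43/50) + 131/100) / (2·(1/2)) = 9/20 m/s
check:
braking lasts T_s = (9/20)/1 = 0.4500 s
reaction-phase robot travel = 0.4500·0.0600 = 0.0270 m
robot under decel: 0.4500²/(2·1.0000) = 0.1013 m
human over T_r+T_s: 0.8000·(0.0600+0.4500) = 0.4080 m
residual clearance needed = 0.0400+0.0000+0.0300 = 0.0700 m
sum ≈ 0.0270+0.1013+0.4080+0.0700 ≈ 0.6062 m = S ✓

v_R_max = 9/20 m/s = 0.4500 m/s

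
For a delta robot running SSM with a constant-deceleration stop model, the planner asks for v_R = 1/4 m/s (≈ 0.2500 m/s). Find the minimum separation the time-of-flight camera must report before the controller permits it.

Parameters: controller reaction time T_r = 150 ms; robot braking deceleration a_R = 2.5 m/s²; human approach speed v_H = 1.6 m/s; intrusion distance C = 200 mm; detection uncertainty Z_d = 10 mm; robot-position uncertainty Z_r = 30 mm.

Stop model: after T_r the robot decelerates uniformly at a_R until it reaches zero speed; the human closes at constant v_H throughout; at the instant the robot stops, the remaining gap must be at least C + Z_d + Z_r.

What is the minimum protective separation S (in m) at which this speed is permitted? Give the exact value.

braking lasts T_s = (1/4)/(5/2) = 0.1000 s
robot covers v_R·T_r = 0.2500·0.1500 = 0.0375 m before braking
braking distance = 0.2500²/(2·2.5000) = 0.0125 m
person approaches 1.6000·(0.1500+0.1000) = 0.4000 m
margins: 0.2000+0.0100+0.0300 = 0.2400 m
S_min ≈ 0.0375+0.0125+0.4000+0.2400  ⇒  S_min = 69/100 m

S_min = 69/100 m = 0.6900 m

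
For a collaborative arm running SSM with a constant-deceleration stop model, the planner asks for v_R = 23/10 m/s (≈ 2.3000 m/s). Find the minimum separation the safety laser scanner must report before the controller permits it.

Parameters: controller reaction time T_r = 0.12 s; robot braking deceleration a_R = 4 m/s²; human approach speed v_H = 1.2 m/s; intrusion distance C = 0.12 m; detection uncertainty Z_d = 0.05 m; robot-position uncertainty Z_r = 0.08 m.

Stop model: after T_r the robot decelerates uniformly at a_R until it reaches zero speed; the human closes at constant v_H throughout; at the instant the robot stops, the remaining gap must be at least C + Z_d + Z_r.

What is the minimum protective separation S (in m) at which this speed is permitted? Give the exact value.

S_min = 1617/800 m = 2.0213 m

stop time T_s = (23/10)/4 = 0.5750 s
robot covers v_R·T_r = 2.3000·0.1200 = 0.2760 m before braking
braking distance = 2.3000²/(2·4.0000) = 0.6613 m
person approaches 1.2000·(0.1200+0.5750) = 0.8340 m
C+Z_d+Z_r = 0.1200+0.0500+0.0800 = 0.2500 m
S_min ≈ 0.2760+0.6613+0.8340+0.2500  ⇒  S_min = 1617/800 m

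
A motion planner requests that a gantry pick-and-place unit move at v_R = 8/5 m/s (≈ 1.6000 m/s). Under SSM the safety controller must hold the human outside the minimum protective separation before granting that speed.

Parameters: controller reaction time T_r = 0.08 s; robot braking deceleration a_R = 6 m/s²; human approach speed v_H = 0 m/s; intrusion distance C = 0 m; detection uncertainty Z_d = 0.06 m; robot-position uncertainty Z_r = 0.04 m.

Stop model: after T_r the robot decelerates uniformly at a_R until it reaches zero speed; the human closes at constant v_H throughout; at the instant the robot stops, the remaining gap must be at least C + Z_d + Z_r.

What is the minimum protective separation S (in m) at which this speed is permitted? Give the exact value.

S_min = 331/750 m = 0.4413 m

T_s = v_R/a_R = (8/5)/6 = 0.2667 s
robot in T_r: 1.6000·0.0800 = 0.1280 m
braking distance = 1.6000²/(2·6.0000) = 0.2133 m
human closes 0.0000·0.3467 = 0.0000 m
residual clearance needed = 0.0000+0.0600+0.0400 = 0.1000 m
S_min ≈ 0.1280+0.2133+0.0000+0.1000  ⇒  S_min = 331/750 m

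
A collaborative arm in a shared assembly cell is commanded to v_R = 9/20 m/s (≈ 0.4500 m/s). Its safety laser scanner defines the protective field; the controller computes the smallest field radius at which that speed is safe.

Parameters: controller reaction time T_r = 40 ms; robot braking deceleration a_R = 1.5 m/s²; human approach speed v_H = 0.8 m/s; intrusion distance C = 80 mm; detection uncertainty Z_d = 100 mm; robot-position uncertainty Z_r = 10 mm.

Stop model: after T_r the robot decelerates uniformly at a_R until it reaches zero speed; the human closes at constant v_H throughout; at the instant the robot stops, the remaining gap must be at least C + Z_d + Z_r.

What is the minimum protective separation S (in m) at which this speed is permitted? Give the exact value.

braking lasts T_s = (9/20)/(3/2) = 0.3000 s
robot covers v_R·T_r = 0.4500·0.0400 = 0.0180 m before braking
robot under decel: 0.4500²/(2·1.5000) = 0.0675 m
human over T_r+T_s: 0.8000·(0.0400+0.3000) = 0.2720 m
residual clearance needed = 0.0800+0.1000+0.0100 = 0.1900 m
S_min ≈ 0.0180+0.0675+0.2720+0.1900  ⇒  S_min = 219/400 m

S_min = 219/400 m = 0.5475 m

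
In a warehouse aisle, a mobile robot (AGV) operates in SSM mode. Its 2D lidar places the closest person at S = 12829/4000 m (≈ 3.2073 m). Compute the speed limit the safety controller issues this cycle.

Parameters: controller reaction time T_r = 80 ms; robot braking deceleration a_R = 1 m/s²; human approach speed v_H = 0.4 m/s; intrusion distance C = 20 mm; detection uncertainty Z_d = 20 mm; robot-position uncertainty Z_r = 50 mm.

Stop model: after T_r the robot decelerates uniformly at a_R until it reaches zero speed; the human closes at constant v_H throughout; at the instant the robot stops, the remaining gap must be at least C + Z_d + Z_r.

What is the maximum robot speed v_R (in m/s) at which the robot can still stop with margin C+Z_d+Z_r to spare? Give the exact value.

v_R_max = 41/20 m/s = 2.0500 m/s

quadratic (1/2)·v² + (12/25)·v + (-12341/4000) = 0
  disc = (12/25)² − 4·(1/2)·(-12341/4000) = 64009/10000 ; √disc = 253/100
  v_R = (−(12/25) + 253/100) / (2·(1/2)) = 41/20 m/s
check:
T_s = v_R/a_R = (41/20)/1 = 2.0500 s
robot in T_r: 2.0500·0.0800 = 0.1640 m
braking distance = 2.0500²/(2·1.0000) = 2.1012 m
human over T_r+T_s: 0.4000·(0.0800+2.0500) = 0.8520 m
C+Z_d+Z_r = 0.0200+0.0200+0.0500 = 0.0900 m
sum ≈ 0.1640+2.1012+0.8520+0.0900 ≈ 3.2073 m = S ✓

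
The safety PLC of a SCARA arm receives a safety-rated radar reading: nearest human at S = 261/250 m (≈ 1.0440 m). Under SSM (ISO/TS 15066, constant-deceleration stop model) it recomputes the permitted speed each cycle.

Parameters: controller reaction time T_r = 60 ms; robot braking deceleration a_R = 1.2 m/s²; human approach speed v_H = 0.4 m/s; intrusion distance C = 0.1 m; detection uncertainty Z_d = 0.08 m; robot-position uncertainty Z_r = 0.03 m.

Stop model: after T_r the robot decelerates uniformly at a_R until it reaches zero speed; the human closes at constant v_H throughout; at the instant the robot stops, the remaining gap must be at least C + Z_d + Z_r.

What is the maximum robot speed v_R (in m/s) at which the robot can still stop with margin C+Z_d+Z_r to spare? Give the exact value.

quadratic (5/12)·v² + (59/150)·v + (-81/100) = 0
  disc = (59/150)² − 4·(5/12)·(-81/100) = 8464/5625 ; √disc = 92/75
  v_R = (−(59/150) + 92/75) / (2·(5/12)) = 1 m/s
check:
braking lasts T_s = 1/(6/5) = 0.8333 s
robot covers v_R·T_r = 1.0000·0.0600 = 0.0600 m before braking
robot under decel: 1.0000²/(2·1.2000) = 0.4167 m
human closes 0.4000·0.8933 = 0.3573 m
margins: 0.1000+0.0800+0.0300 = 0.2100 m
sum ≈ 0.0600+0.4167+0.3573+0.2100 ≈ 1.0440 m = S ✓

v_R_max = 1 m/s = 1.0000 m/s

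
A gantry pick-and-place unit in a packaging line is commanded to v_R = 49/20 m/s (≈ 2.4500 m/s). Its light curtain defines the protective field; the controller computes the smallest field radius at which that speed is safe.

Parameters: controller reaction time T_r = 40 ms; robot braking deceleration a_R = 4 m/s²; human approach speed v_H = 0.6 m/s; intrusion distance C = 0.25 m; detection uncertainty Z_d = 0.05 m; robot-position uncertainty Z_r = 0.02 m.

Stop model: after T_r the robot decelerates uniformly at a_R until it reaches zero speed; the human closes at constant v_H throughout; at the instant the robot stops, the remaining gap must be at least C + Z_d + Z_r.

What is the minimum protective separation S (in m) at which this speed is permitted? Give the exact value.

braking lasts T_s = (49/20)/4 = 0.6125 s
robot covers v_R·T_r = 2.4500·0.0400 = 0.0980 m before braking
robot covers 2.4500·0.6125 − ½·4.0000·0.6125² = 0.7503 m while stopping
human over T_r+T_s: 0.6000·(0.0400+0.6125) = 0.3915 m
margins: 0.2500+0.0500+0.0200 = 0.3200 m
S_min ≈ 0.0980+0.7503+0.3915+0.3200  ⇒  S_min = 24957/16000 m

S_min = 24957/16000 m = 1.5598 m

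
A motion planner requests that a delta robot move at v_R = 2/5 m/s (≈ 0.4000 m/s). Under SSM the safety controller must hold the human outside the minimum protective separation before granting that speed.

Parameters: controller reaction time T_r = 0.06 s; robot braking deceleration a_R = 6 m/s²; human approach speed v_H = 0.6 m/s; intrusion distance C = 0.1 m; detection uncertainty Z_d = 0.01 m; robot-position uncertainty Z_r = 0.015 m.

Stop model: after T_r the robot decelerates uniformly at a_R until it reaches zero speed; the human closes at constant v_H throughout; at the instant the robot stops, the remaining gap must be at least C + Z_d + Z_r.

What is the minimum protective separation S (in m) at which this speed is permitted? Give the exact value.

S_min = 143/600 m = 0.2383 m

braking lasts T_s = (2/5)/6 = 0.0667 s
reaction-phase robot travel = 0.4000·0.0600 = 0.0240 m
robot covers 0.4000·0.0667 − ½·6.0000·0.0667² = 0.0133 m while stopping
person approaches 0.6000·(0.0600+0.0667) = 0.0760 m
residual clearance needed = 0.1000+0.0100+0.0150 = 0.1250 m
S_min ≈ 0.0240+0.0133+0.0760+0.1250  ⇒  S_min = 143/600 m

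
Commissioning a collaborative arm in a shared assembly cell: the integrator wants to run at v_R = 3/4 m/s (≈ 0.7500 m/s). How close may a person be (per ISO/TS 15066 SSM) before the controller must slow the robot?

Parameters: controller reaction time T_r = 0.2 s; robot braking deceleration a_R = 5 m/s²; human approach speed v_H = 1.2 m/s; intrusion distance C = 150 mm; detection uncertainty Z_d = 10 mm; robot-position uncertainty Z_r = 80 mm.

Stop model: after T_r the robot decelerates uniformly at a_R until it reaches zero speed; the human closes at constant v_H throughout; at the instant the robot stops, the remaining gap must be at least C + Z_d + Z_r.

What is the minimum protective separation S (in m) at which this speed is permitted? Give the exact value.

S_min = 693/800 m = 0.8662 m

braking lasts T_s = (3/4)/5 = 0.1500 s
robot in T_r: 0.7500·0.2000 = 0.1500 m
robot under decel: 0.7500²/(2·5.0000) = 0.0563 m
human over T_r+T_s: 1.2000·(0.2000+0.1500) = 0.4200 m
C+Z_d+Z_r = 0.1500+0.0100+0.0800 = 0.2400 m
S_min ≈ 0.1500+0.0563+0.4200+0.2400  ⇒  S_min = 693/800 m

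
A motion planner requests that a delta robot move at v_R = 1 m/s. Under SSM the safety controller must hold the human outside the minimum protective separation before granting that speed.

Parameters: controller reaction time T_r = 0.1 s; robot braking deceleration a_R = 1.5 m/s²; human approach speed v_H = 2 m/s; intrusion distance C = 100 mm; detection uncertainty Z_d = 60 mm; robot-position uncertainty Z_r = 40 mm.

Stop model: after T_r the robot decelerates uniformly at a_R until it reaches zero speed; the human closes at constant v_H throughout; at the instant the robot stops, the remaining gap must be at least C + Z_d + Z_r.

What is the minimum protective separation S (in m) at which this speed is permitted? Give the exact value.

S_min = 13/6 m = 2.1667 m

braking lasts T_s = 1/(3/2) = 0.6667 s
reaction-phase robot travel = 1.0000·0.1000 = 0.1000 m
robot covers 1.0000·0.6667 − ½·1.5000·0.6667² = 0.3333 m while stopping
person approaches 2.0000·(0.1000+0.6667) = 1.5333 m
C+Z_d+Z_r = 0.1000+0.0600+0.0400 = 0.2000 m
S_min ≈ 0.1000+0.3333+1.5333+0.2000  ⇒  S_min = 13/6 m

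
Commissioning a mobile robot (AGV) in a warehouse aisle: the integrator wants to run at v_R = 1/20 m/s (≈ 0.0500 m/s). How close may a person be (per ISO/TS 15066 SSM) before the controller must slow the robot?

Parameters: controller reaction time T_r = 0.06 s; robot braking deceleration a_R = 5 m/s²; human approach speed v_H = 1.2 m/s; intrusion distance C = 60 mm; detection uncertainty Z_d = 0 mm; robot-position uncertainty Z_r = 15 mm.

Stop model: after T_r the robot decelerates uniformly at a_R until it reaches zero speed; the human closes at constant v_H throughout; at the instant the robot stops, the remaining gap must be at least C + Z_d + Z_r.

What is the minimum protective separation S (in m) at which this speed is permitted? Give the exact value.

S_min = 649/4000 m = 0.1623 m

braking lasts T_s = (1/20)/5 = 0.0100 s
robot in T_r: 0.0500·0.0600 = 0.0030 m
braking distance = 0.0500²/(2·5.0000) = 0.0003 m
person approaches 1.2000·(0.0600+0.0100) = 0.0840 m
residual clearance needed = 0.0600+0.0000+0.0150 = 0.0750 m
S_min ≈ 0.0030+0.0003+0.0840+0.0750  ⇒  S_min = 649/4000 m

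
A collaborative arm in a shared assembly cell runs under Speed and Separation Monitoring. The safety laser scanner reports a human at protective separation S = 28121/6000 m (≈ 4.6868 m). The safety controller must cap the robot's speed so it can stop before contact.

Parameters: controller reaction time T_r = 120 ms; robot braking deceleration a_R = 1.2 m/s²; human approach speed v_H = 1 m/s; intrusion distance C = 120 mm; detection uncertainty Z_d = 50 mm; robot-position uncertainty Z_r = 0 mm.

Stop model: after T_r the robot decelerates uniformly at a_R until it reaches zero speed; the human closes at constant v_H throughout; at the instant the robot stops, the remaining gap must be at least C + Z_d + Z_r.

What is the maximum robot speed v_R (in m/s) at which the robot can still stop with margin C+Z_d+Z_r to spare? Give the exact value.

v_R_max = 23/10 m/s = 2.3000 m/s

at the boundary: (5/12)·v² + (143/150)·v + (-26381/6000) = 0
  disc = (143/150)² − 4·(5/12)·(-26381/6000) = 82369/10000 ; √disc = 287/100
  v_R = (−(143/150) + 287/100) / (2·(5/12)) = 23/10 m/s
check:
T_s = v_R/a_R = (23/10)/(6/5) = 1.9167 s
robot covers v_R·T_r = 2.3000·0.1200 = 0.2760 m before braking
robot under decel: 2.3000²/(2·1.2000) = 2.2042 m
human over T_r+T_s: 1.0000·(0.1200+1.9167) = 2.0367 m
margins: 0.1200+0.0500+0.0000 = 0.1700 m
sum ≈ 0.2760+2.2042+2.0367+0.1700 ≈ 4.6868 m = S ✓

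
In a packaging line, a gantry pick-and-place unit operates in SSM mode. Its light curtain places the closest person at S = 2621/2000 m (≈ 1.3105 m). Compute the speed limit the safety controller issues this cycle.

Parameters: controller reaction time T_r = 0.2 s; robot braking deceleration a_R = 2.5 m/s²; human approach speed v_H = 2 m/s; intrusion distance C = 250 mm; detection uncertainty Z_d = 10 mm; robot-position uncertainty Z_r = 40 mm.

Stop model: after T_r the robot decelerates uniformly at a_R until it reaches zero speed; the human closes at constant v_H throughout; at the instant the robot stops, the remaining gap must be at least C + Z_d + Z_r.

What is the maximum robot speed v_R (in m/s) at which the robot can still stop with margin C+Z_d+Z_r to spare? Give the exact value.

v_R_max = 11/20 m/s = 0.5500 m/s

collect terms ⇒ (1/5)·v_R² + (1)·v_R + (-1221/2000) = 0
  disc = (1)² − 4·(1/5)·(-1221/2000) = 3721/2500 ; √disc = 61/50
  v_R = (−(1) + 61/50) / (2·(1/5)) = 11/20 m/s
check:
braking lasts T_s = (11/20)/(5/2) = 0.2200 s
robot covers v_R·T_r = 0.5500·0.2000 = 0.1100 m before braking
braking distance = 0.5500²/(2·2.5000) = 0.0605 m
human closes 2.0000·0.4200 = 0.8400 m
residual clearance needed = 0.2500+0.0100+0.0400 = 0.3000 m
sum ≈ 0.1100+0.0605+0.8400+0.3000 ≈ 1.3105 m = S ✓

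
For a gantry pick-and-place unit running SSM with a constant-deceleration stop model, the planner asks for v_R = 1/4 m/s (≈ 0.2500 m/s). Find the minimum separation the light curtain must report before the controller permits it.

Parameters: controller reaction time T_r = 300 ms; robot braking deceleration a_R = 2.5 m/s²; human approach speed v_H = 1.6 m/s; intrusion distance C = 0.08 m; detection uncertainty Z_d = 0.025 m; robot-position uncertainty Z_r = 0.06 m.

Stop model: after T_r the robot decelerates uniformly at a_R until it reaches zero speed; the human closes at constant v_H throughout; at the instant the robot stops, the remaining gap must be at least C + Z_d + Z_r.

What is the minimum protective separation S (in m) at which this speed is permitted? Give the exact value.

stop time T_s = (1/4)/(5/2) = 0.1000 s
reaction-phase robot travel = 0.2500·0.3000 = 0.0750 m
robot under decel: 0.2500²/(2·2.5000) = 0.0125 m
human over T_r+T_s: 1.6000·(0.3000+0.1000) = 0.6400 m
margins: 0.0800+0.0250+0.0600 = 0.1650 m
S_min ≈ 0.0750+0.0125+0.6400+0.1650  ⇒  S_min = 357/400 m

S_min = 357/400 m = 0.8925 m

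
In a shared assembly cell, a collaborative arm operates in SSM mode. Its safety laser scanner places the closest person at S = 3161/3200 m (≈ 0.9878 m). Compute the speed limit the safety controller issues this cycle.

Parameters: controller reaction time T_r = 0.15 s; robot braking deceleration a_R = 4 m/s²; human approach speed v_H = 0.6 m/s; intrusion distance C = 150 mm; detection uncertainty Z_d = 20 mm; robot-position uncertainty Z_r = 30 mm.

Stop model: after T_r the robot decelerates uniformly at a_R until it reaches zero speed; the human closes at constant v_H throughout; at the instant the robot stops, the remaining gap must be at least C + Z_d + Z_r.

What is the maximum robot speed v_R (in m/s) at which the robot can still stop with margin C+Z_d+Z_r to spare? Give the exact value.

at the boundary: (1/8)·v² + (3/10)·v + (-2233/3200) = 0
  disc = (3/10)² − 4·(1/8)·(-2233/3200) = 2809/6400 ; √disc = 53/80
  v_R = (−(3/10) + 53/80) / (2·(1/8)) = 29/20 m/s
check:
braking lasts T_s = (29/20)/4 = 0.3625 s
reaction-phase robot travel = 1.4500·0.1500 = 0.2175 m
braking distance = 1.4500²/(2·4.0000) = 0.2628 m
person approaches 0.6000·(0.1500+0.3625) = 0.3075 m
C+Z_d+Z_r = 0.1500+0.0200+0.0300 = 0.2000 m
sum ≈ 0.2175+0.2628+0.3075+0.2000 ≈ 0.9878 m = S ✓

v_R_max = 29/20 m/s = 1.4500 m/s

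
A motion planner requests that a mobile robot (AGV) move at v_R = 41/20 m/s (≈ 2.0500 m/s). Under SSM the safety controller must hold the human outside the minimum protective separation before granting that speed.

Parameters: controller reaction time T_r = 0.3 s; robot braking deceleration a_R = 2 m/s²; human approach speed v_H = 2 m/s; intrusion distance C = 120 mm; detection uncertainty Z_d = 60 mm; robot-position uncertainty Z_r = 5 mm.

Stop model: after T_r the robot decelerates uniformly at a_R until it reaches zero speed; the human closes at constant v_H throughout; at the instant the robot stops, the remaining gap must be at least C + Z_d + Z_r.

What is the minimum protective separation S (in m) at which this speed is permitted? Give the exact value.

S_min = 7201/1600 m = 4.5006 m

stop time T_s = (41/20)/2 = 1.0250 s
robot in T_r: 2.0500·0.3000 = 0.6150 m
braking distance = 2.0500²/(2·2.0000) = 1.0506 m
human over T_r+T_s: 2.0000·(0.3000+1.0250) = 2.6500 m
C+Z_d+Z_r = 0.1200+0.0600+0.0050 = 0.1850 m
S_min ≈ 0.6150+1.0506+2.6500+0.1850  ⇒  S_min = 7201/1600 m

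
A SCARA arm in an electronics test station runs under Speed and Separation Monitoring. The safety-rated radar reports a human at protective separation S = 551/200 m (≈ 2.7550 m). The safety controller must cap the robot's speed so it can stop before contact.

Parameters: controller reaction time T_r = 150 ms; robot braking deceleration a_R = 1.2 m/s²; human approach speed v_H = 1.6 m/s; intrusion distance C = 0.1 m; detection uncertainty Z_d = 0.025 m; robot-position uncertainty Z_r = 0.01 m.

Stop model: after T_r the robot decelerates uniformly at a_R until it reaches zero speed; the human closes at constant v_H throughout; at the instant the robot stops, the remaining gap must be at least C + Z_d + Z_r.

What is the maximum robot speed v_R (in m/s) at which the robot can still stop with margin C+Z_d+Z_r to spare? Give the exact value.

v_R_max = 6/5 m/s = 1.2000 m/s

quadratic (5/12)·v² + (89/60)·v + (-119/50) = 0
  disc = (89/60)² − 4·(5/12)·(-119/50) = 22201/3600 ; √disc = 149/60
  v_R = (−(89/60) + 149/60) / (2·(5/12)) = 6/5 m/s
check:
stop time T_s = (6/5)/(6/5) = 1.0000 s
robot covers v_R·T_r = 1.2000·0.1500 = 0.1800 m before braking
braking distance = 1.2000²/(2·1.2000) = 0.6000 m
person approaches 1.6000·(0.1500+1.0000) = 1.8400 m
residual clearance needed = 0.1000+0.0250+0.0100 = 0.1350 m
sum ≈ 0.1800+0.6000+1.8400+0.1350 ≈ 2.7550 m = S ✓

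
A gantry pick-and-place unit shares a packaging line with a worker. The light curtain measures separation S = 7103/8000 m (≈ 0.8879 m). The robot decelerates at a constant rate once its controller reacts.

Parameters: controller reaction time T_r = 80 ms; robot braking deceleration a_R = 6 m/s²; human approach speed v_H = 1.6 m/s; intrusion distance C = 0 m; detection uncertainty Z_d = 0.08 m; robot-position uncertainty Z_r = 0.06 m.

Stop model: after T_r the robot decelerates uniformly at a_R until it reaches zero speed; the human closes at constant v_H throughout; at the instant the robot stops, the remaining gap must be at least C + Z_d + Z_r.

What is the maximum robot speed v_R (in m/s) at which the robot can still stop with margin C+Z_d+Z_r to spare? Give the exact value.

v_R_max = 27/20 m/s = 1.3500 m/s

collect terms ⇒ (1/12)·v_R² + (26/75)·v_R + (-4959/8000) = 0
  disc = (26/75)² − 4·(1/12)·(-4959/8000) = 117649/360000 ; √disc = 343/600
  v_R = (−(26/75) + 343/600) / (2·(1/12)) = 27/20 m/s
check:
stop time T_s = (27/20)/6 = 0.2250 s
robot in T_r: 1.3500·0.0800 = 0.1080 m
robot under decel: 1.3500²/(2·6.0000) = 0.1519 m
person approaches 1.6000·(0.0800+0.2250) = 0.4880 m
C+Z_d+Z_r = 0.0000+0.0800+0.0600 = 0.1400 m
sum ≈ 0.1080+0.1519+0.4880+0.1400 ≈ 0.8879 m = S ✓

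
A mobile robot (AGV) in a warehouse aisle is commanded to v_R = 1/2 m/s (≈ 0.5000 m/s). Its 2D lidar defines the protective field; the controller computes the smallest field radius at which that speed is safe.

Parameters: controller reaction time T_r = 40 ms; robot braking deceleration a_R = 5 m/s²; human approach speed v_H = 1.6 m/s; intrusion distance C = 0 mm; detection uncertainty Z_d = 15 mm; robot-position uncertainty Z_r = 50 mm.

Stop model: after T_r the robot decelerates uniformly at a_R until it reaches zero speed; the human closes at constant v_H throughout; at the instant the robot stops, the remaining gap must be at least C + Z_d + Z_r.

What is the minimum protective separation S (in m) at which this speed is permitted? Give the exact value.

S_min = 167/500 m = 0.3340 m

T_s = v_R/a_R = (1/2)/5 = 0.1000 s
reaction-phase robot travel = 0.5000·0.0400 = 0.0200 m
braking distance = 0.5000²/(2·5.0000) = 0.0250 m
person approaches 1.6000·(0.0400+0.1000) = 0.2240 m
C+Z_d+Z_r = 0.0000+0.0150+0.0500 = 0.0650 m
S_min ≈ 0.0200+0.0250+0.2240+0.0650  ⇒  S_min = 167/500 m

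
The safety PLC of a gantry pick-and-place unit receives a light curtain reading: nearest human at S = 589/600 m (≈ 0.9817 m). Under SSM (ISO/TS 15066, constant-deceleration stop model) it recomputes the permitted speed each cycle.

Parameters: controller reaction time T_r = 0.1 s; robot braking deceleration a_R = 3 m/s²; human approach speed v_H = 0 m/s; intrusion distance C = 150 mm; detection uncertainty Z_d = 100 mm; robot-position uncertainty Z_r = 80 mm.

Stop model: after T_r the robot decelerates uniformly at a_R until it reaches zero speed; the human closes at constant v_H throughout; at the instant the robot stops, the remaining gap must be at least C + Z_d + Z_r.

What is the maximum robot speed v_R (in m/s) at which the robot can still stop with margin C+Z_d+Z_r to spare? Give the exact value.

at the boundary: (1/6)·v² + (1/10)·v + (-391/600) = 0
  disc = (1/10)² − 4·(1/6)·(-391/600) = 4/9 ; √disc = 2/3
  v_R = (−(1/10) + 2/3) / (2·(1/6)) = 17/10 m/s
check:
stop time T_s = (17/10)/3 = 0.5667 s
robot covers v_R·T_r = 1.7000·0.1000 = 0.1700 m before braking
robot under decel: 1.7000²/(2·3.0000) = 0.4817 m
person approaches 0.0000·(0.1000+0.5667) = 0.0000 m
residual clearance needed = 0.1500+0.1000+0.0800 = 0.3300 m
sum ≈ 0.1700+0.4817+0.0000+0.3300 ≈ 0.9817 m = S ✓

v_R_max = 17/10 m/s = 1.7000 m/s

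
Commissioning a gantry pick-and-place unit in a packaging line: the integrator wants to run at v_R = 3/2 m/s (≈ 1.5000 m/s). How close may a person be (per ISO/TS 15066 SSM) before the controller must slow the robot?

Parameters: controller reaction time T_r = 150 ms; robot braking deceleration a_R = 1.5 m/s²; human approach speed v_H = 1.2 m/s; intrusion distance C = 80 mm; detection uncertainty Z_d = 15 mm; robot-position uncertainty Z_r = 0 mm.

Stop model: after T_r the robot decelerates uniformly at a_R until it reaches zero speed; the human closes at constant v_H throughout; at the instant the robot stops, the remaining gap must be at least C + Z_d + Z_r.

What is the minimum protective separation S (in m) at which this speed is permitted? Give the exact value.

T_s = v_R/a_R = (3/2)/(3/2) = 1.0000 s
reaction-phase robot travel = 1.5000·0.1500 = 0.2250 m
robot under decel: 1.5000²/(2·1.5000) = 0.7500 m
human over T_r+T_s: 1.2000·(0.1500+1.0000) = 1.3800 m
C+Z_d+Z_r = 0.0800+0.0150+0.0000 = 0.0950 m
S_min ≈ 0.2250+0.7500+1.3800+0.0950  ⇒  S_min = 49/20 m

S_min = 49/20 m = 2.4500 m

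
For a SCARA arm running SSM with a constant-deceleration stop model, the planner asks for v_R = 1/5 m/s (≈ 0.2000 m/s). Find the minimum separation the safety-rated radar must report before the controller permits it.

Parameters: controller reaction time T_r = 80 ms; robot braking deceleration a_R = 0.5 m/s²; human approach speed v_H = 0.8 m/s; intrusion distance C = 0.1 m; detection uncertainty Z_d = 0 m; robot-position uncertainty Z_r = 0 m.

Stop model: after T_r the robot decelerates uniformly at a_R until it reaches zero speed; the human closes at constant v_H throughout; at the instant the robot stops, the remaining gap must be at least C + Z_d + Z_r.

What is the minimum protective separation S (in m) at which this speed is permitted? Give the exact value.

stop time T_s = (1/5)/(1/2) = 0.4000 s
robot in T_r: 0.2000·0.0800 = 0.0160 m
robot covers 0.2000·0.4000 − ½·0.5000·0.4000² = 0.0400 m while stopping
human closes 0.8000·0.4800 = 0.3840 m
margins: 0.1000+0.0000+0.0000 = 0.1000 m
S_min ≈ 0.0160+0.0400+0.3840+0.1000  ⇒  S_min = 27/50 m

S_min = 27/50 m = 0.5400 m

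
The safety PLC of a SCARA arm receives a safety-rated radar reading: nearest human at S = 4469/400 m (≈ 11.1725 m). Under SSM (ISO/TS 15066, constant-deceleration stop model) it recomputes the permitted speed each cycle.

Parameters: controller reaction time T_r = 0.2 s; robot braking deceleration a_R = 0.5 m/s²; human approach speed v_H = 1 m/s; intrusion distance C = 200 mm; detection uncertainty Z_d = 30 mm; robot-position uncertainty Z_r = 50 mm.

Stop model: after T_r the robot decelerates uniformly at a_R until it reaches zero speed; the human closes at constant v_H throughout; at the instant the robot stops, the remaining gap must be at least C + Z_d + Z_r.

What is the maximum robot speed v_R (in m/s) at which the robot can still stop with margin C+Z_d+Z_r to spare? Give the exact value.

v_R_max = 47/20 m/s = 2.3500 m/s

at the boundary: (1)·v² + (11/5)·v + (-4277/400) = 0
  disc = (11/5)² − 4·(1)·(-4277/400) = 4761/100 ; √disc = 69/10
  v_R = (−(11/5) + 69/10) / (2·(1)) = 47/20 m/s
check:
stop time T_s = (47/20)/(1/2) = 4.7000 s
robot covers v_R·T_r = 2.3500·0.2000 = 0.4700 m before braking
braking distance = 2.3500²/(2·0.5000) = 5.5225 m
human over T_r+T_s: 1.0000·(0.2000+4.7000) = 4.9000 m
residual clearance needed = 0.2000+0.0300+0.0500 = 0.2800 m
sum ≈ 0.4700+5.5225+4.9000+0.2800 ≈ 11.1725 m = S ✓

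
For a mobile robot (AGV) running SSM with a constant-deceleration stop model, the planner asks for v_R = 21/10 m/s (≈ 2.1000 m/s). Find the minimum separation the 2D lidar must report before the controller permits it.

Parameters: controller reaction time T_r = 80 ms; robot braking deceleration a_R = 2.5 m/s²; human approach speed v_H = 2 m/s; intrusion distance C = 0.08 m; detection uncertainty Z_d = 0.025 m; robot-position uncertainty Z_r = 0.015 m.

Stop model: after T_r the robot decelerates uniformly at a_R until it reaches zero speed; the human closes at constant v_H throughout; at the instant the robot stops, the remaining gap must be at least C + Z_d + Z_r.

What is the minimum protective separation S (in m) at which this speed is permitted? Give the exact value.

braking lasts T_s = (21/10)/(5/2) = 0.8400 s
robot in T_r: 2.1000·0.0800 = 0.1680 m
robot under decel: 2.1000²/(2·2.5000) = 0.8820 m
human over T_r+T_s: 2.0000·(0.0800+0.8400) = 1.8400 m
residual clearance needed = 0.0800+0.0250+0.0150 = 0.1200 m
S_min ≈ 0.1680+0.8820+1.8400+0.1200  ⇒  S_min = 301/100 m

S_min = 301/100 m = 3.0100 m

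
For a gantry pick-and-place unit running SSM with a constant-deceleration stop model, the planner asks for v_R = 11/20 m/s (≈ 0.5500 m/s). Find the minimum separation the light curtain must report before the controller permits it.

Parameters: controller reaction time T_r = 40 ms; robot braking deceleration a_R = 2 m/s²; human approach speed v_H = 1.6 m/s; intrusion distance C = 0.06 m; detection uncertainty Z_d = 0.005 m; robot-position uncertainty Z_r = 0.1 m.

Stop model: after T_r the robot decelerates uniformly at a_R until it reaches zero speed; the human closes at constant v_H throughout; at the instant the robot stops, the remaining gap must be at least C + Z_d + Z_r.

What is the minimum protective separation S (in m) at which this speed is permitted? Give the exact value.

stop time T_s = (11/20)/2 = 0.2750 s
robot in T_r: 0.5500·0.0400 = 0.0220 m
braking distance = 0.5500²/(2·2.0000) = 0.0756 m
human closes 1.6000·0.3150 = 0.5040 m
C+Z_d+Z_r = 0.0600+0.0050+0.1000 = 0.1650 m
S_min ≈ 0.0220+0.0756+0.5040+0.1650  ⇒  S_min = 6133/8000 m

S_min = 6133/8000 m = 0.7666 m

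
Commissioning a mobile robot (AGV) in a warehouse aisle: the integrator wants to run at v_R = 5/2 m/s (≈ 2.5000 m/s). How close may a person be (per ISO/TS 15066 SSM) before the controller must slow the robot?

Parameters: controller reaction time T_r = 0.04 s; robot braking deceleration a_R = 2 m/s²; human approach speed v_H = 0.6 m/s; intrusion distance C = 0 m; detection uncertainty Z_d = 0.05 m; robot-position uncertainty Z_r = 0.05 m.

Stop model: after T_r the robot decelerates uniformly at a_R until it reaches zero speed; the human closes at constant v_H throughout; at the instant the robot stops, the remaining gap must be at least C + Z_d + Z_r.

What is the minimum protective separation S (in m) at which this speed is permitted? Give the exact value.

braking lasts T_s = (5/2)/2 = 1.2500 s
robot in T_r: 2.5000·0.0400 = 0.1000 m
robot covers 2.5000·1.2500 − ½·2.0000·1.2500² = 1.5625 m while stopping
human closes 0.6000·1.2900 = 0.7740 m
margins: 0.0000+0.0500+0.0500 = 0.1000 m
S_min ≈ 0.1000+1.5625+0.7740+0.1000  ⇒  S_min = 5073/2000 m

S_min = 5073/2000 m = 2.5365 m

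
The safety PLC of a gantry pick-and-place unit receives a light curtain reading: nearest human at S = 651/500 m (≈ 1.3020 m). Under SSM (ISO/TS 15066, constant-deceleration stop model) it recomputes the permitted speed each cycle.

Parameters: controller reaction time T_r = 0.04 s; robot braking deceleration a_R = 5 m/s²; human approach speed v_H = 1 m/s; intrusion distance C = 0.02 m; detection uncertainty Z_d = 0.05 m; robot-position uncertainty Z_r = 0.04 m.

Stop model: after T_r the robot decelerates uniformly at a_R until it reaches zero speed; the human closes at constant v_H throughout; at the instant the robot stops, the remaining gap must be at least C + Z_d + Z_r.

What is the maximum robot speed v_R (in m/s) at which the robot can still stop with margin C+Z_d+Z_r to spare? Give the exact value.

collect terms ⇒ (1/10)·v_R² + (6/25)·v_R + (-144/125) = 0
  disc = (6/25)² − 4·(1/10)·(-144/125) = 324/625 ; √disc = 18/25
  v_R = (−(6/25) + 18/25) / (2·(1/10)) = 12/5 m/s
check:
braking lasts T_s = (12/5)/5 = 0.4800 s
reaction-phase robot travel = 2.4000·0.0400 = 0.0960 m
robot under decel: 2.4000²/(2·5.0000) = 0.5760 m
human over T_r+T_s: 1.0000·(0.0400+0.4800) = 0.5200 m
residual clearance needed = 0.0200+0.0500+0.0400 = 0.1100 m
sum ≈ 0.0960+0.5760+0.5200+0.1100 ≈ 1.3020 m = S ✓

v_R_max = 12/5 m/s = 2.4000 m/s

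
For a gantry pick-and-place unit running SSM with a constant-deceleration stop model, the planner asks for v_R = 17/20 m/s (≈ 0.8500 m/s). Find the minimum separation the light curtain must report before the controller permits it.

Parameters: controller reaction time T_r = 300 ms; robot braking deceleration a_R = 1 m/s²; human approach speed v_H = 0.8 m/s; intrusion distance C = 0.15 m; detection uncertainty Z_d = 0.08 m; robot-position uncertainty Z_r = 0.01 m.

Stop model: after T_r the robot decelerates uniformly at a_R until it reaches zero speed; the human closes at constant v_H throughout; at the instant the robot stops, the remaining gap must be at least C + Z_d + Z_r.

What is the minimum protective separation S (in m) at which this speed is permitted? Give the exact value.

T_s = v_R/a_R = (17/20)/1 = 0.8500 s
robot in T_r: 0.8500·0.3000 = 0.2550 m
robot under decel: 0.8500²/(2·1.0000) = 0.3613 m
person approaches 0.8000·(0.3000+0.8500) = 0.9200 m
margins: 0.1500+0.0800+0.0100 = 0.2400 m
S_min ≈ 0.2550+0.3613+0.9200+0.2400  ⇒  S_min = 1421/800 m

S_min = 1421/800 m = 1.7763 m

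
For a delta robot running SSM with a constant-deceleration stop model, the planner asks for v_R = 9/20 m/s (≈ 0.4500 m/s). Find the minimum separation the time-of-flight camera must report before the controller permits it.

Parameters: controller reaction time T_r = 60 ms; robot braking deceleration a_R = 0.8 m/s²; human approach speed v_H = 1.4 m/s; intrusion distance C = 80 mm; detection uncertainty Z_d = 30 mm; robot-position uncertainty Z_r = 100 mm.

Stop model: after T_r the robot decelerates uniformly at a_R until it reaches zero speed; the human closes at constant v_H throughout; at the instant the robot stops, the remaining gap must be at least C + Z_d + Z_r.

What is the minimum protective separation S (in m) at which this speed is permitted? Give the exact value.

S_min = 19761/16000 m = 1.2351 m

stop time T_s = (9/20)/(4/5) = 0.5625 s
reaction-phase robot travel = 0.4500·0.0600 = 0.0270 m
robot covers 0.4500·0.5625 − ½·0.8000·0.5625² = 0.1266 m while stopping
person approaches 1.4000·(0.0600+0.5625) = 0.8715 m
C+Z_d+Z_r = 0.0800+0.0300+0.1000 = 0.2100 m
S_min ≈ 0.0270+0.1266+0.8715+0.2100  ⇒  S_min = 19761/16000 m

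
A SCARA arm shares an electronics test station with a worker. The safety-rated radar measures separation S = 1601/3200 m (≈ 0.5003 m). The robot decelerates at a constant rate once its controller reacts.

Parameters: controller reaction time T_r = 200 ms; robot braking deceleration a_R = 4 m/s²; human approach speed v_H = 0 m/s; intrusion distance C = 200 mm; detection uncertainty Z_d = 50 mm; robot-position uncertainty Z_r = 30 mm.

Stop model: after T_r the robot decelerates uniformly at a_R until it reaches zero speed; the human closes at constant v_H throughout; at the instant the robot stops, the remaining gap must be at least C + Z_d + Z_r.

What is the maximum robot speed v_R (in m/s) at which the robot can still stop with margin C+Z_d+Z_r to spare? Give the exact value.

v_R_max = 3/4 m/s = 0.7500 m/s

collect terms ⇒ (1/8)·v_R² + (1/5)·v_R + (-141/640) = 0
  disc = (1/5)² − 4·(1/8)·(-141/640) = 961/6400 ; √disc = 31/80
  v_R = (−(1/5) + 31/80) / (2·(1/8)) = 3/4 m/s
check:
stop time T_s = (3/4)/4 = 0.1875 s
reaction-phase robot travel = 0.7500·0.2000 = 0.1500 m
robot covers 0.7500·0.1875 − ½·4.0000·0.1875² = 0.0703 m while stopping
human closes 0.0000·0.3875 = 0.0000 m
C+Z_d+Z_r = 0.2000+0.0500+0.0300 = 0.2800 m
sum ≈ 0.1500+0.0703+0.0000+0.2800 ≈ 0.5003 m = S ✓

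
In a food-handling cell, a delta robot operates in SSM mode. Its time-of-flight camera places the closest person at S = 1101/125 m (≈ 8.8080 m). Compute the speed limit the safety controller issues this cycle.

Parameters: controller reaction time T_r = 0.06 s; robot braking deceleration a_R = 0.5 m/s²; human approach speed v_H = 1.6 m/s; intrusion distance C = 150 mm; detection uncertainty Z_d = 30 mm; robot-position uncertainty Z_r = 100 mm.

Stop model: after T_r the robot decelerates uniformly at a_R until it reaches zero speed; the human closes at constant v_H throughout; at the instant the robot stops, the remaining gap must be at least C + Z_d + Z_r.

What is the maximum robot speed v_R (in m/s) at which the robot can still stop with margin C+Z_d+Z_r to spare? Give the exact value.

at the boundary: (1)·v² + (163/50)·v + (-1054/125) = 0
  disc = (163/50)² − 4·(1)·(-1054/125) = 110889/2500 ; √disc = 333/50
  v_R = (−(163/50) + 333/50) / (2·(1)) = 17/10 m/s
check:
T_s = v_R/a_R = (17/10)/(1/2) = 3.4000 s
robot covers v_R·T_r = 1.7000·0.0600 = 0.1020 m before braking
braking distance = 1.7000²/(2·0.5000) = 2.8900 m
human closes 1.6000·3.4600 = 5.5360 m
C+Z_d+Z_r = 0.1500+0.0300+0.1000 = 0.2800 m
sum ≈ 0.1020+2.8900+5.5360+0.2800 ≈ 8.8080 m = S ✓

v_R_max = 17/10 m/s = 1.7000 m/s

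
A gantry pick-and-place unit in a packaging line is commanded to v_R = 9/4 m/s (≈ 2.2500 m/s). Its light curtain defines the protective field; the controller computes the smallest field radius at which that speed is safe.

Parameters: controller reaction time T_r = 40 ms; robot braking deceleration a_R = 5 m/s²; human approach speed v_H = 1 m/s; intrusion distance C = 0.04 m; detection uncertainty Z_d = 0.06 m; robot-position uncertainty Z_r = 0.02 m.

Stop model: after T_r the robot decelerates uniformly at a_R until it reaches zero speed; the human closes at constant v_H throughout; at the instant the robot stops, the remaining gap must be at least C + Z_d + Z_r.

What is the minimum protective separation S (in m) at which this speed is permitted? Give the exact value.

S_min = 193/160 m = 1.2063 m

stop time T_s = (9/4)/5 = 0.4500 s
robot in T_r: 2.2500·0.0400 = 0.0900 m
braking distance = 2.2500²/(2·5.0000) = 0.5062 m
human closes 1.0000·0.4900 = 0.4900 m
margins: 0.0400+0.0600+0.0200 = 0.1200 m
S_min ≈ 0.0900+0.5062+0.4900+0.1200  ⇒  S_min = 193/160 m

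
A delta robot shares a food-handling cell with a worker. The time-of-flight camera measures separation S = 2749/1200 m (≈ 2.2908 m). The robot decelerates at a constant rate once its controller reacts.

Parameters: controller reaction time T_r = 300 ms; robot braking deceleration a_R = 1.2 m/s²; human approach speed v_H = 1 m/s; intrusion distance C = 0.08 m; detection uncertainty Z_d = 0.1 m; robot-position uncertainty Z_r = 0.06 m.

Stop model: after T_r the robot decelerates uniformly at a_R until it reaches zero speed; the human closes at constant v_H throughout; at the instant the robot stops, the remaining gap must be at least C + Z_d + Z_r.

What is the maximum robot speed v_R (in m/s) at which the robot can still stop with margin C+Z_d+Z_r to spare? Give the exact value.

collect terms ⇒ (5/12)·v_R² + (17/15)·v_R + (-2101/1200) = 0
  disc = (17/15)² − 4·(5/12)·(-2101/1200) = 1681/400 ; √disc = 41/20
  v_R = (−(17/15) + 41/20) / (2·(5/12)) = 11/10 m/s
check:
T_s = v_R/a_R = (11/10)/(6/5) = 0.9167 s
robot in T_r: 1.1000·0.3000 = 0.3300 m
robot covers 1.1000·0.9167 − ½·1.2000·0.9167² = 0.5042 m while stopping
human over T_r+T_s: 1.0000·(0.3000+0.9167) = 1.2167 m
margins: 0.0800+0.1000+0.0600 = 0.2400 m
sum ≈ 0.3300+0.5042+1.2167+0.2400 ≈ 2.2908 m = S ✓

v_R_max = 11/10 m/s = 1.1000 m/s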